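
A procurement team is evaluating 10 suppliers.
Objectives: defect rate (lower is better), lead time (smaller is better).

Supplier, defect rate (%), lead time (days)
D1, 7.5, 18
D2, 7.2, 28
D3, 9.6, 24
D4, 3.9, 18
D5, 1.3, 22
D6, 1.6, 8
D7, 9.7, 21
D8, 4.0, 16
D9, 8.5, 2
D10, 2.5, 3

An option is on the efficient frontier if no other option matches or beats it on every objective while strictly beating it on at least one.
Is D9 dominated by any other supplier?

No

D1: worse on lead time (18 vs 2).
D2: worse on lead time (28 vs 2).
D3: worse on defect rate (9.6 vs 8.5).
D4: worse on lead time (18 vs 2).
D5: worse on lead time (22 vs 2).
D6: worse on lead time (8 vs 2).
D7: worse on defect rate (9.7 vs 8.5).
D8: worse on lead time (16 vs 2).
D10: worse on lead time (3 vs 2).
No option is at least as good as D9 on every objective and strictly better on one.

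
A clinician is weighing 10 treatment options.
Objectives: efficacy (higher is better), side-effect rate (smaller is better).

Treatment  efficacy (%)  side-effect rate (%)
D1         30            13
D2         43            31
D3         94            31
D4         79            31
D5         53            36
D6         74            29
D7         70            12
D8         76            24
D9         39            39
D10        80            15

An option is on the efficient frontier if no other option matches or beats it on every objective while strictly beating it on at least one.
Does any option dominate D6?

Yes

D8 vs D6: efficacy 76≥74, side-effect rate 24≤29 — D8 is at least as good on every objective and strictly better on at least one, so D8 dominates D6.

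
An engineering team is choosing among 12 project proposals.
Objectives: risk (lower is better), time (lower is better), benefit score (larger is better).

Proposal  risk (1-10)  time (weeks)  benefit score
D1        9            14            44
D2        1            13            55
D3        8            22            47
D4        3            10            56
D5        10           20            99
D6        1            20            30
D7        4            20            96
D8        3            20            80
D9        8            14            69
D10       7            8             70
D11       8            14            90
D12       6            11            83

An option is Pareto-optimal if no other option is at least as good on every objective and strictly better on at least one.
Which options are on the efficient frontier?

D2, D4, D5, D7, D8, D10, D11, D12

D1: dominated by D2 (risk 1≤9, time 13≤14, benefit score 55≥44).
D2: not dominated.
D3: dominated by D2 (risk 1≤8, time 13≤22, benefit score 55≥47).
D4: not dominated.
D5: not dominated (best benefit score).
D6: dominated by D2 (risk 1≤1, time 13≤20, benefit score 55≥30).
D7: not dominated.
D8: not dominated.
D9: dominated by D10 (risk 7≤8, time 8≤14, benefit score 70≥69).
D10: not dominated (best time).
D11: not dominated.
D12: not dominated.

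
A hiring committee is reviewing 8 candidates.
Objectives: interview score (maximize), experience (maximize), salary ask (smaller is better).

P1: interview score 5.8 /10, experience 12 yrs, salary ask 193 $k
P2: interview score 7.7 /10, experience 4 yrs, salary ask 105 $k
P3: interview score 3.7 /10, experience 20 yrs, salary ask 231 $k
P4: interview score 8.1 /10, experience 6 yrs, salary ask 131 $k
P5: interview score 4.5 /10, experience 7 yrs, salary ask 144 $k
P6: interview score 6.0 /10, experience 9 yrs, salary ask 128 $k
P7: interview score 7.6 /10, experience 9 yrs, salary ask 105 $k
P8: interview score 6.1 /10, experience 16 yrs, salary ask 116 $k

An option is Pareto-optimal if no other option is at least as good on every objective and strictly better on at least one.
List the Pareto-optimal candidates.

P1: dominated by P8 (interview score 6.1≥5.8, experience 16≥12, salary ask 116≤193).
P2: not dominated.
P3: not dominated (best experience).
P4: not dominated (best interview score).
P5: dominated by P6 (interview score 6.0≥4.5, experience 9≥7, salary ask 128≤144).
P6: dominated by P7 (interview score 7.6≥6.0, experience 9≥9, salary ask 105≤128).
P7: not dominated.
P8: not dominated.

P2, P3, P4, P7, P8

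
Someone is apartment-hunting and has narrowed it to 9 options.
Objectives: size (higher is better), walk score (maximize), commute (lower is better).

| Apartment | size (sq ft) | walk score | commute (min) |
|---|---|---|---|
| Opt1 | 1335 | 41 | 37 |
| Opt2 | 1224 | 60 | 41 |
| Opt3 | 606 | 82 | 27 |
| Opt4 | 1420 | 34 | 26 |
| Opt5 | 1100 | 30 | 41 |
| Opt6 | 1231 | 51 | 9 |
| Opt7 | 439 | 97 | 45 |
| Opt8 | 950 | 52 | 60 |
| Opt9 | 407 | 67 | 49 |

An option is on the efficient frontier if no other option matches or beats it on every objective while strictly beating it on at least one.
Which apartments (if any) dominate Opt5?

Opt1, Opt2, Opt4, Opt6

Opt1: size 1335≥1100, walk score 41≥30, commute 37≤41 — dominates Opt5.
Opt2: size 1224≥1100, walk score 60≥30, commute 41≤41 — dominates Opt5.
Opt4: size 1420≥1100, walk score 34≥30, commute 26≤41 — dominates Opt5.
Opt6: size 1231≥1100, walk score 51≥30, commute 9≤41 — dominates Opt5.
Others (Opt3, Opt7, Opt8, Opt9) are each worse than Opt5 on at least one objective.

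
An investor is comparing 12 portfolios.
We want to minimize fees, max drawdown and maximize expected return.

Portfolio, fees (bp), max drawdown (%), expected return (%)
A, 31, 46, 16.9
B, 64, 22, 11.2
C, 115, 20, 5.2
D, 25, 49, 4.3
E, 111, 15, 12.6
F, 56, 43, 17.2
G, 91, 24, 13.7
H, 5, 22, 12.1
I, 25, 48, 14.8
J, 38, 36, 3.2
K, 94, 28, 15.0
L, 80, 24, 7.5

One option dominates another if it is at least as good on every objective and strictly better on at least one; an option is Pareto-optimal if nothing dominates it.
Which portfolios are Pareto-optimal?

A, E, F, G, H, I, K

A: not dominated.
B: dominated by H (fees 5≤64, max drawdown 22≤22, expected return 12.1≥11.2).
C: dominated by E (fees 111≤115, max drawdown 15≤20, expected return 12.6≥5.2).
D: dominated by H (fees 5≤25, max drawdown 22≤49, expected return 12.1≥4.3).
E: not dominated (best max drawdown).
F: not dominated (best expected return).
G: not dominated.
H: not dominated (best fees).
I: not dominated.
J: dominated by H (fees 5≤38, max drawdown 22≤36, expected return 12.1≥3.2).
K: not dominated.
L: dominated by B (fees 64≤80, max drawdown 22≤24, expected return 11.2≥7.5).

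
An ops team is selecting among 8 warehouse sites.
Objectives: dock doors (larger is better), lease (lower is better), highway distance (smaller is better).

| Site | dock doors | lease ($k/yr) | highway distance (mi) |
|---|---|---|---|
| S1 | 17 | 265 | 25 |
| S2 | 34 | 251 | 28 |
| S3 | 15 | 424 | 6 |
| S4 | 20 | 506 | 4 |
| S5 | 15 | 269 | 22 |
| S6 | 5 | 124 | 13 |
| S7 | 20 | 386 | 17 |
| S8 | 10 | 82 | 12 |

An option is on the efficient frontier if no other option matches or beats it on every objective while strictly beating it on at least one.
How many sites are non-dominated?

S1: not dominated.
S2: not dominated (best dock doors).
S3: not dominated.
S4: not dominated (best highway distance).
S5: not dominated.
S6: dominated by S8 (dock doors 10≥5, lease 82≤124, highway distance 12≤13).
S7: not dominated.
S8: not dominated (best lease).
Pareto-optimal: S1, S2, S3, S4, S5, S7, S8 → 7.

7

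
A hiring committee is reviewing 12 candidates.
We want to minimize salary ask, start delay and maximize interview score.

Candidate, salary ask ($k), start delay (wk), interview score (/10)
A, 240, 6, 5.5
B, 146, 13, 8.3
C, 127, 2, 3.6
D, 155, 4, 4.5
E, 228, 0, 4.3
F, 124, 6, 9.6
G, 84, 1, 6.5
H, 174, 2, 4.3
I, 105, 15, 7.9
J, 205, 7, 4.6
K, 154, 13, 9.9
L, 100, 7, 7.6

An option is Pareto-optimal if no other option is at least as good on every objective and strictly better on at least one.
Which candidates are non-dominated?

E, F, G, I, K, L

A: dominated by F (salary ask 124≤240, start delay 6≤6, interview score 9.6≥5.5).
B: dominated by F (salary ask 124≤146, start delay 6≤13, interview score 9.6≥8.3).
C: dominated by G (salary ask 84≤127, start delay 1≤2, interview score 6.5≥3.6).
D: dominated by G (salary ask 84≤155, start delay 1≤4, interview score 6.5≥4.5).
E: not dominated (best start delay).
F: not dominated.
G: not dominated (best salary ask).
H: dominated by G (salary ask 84≤174, start delay 1≤2, interview score 6.5≥4.3).
I: not dominated.
J: dominated by F (salary ask 124≤205, start delay 6≤7, interview score 9.6≥4.6).
K: not dominated (best interview score).
L: not dominated.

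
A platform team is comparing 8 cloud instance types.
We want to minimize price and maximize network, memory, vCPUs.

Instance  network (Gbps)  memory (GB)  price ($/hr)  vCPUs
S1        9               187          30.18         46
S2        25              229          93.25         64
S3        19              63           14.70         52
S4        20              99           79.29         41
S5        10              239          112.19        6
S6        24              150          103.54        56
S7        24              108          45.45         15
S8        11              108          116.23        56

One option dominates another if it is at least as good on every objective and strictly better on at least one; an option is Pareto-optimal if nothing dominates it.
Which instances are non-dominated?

S1, S2, S3, S4, S5, S7

S1: not dominated.
S2: not dominated (best network).
S3: not dominated (best price).
S4: not dominated.
S5: not dominated (best memory).
S6: dominated by S2 (network 25≥24, memory 229≥150, price 93.25≤103.54, vCPUs 64≥56).
S7: not dominated.
S8: dominated by S2 (network 25≥11, memory 229≥108, price 93.25≤116.23, vCPUs 64≥56).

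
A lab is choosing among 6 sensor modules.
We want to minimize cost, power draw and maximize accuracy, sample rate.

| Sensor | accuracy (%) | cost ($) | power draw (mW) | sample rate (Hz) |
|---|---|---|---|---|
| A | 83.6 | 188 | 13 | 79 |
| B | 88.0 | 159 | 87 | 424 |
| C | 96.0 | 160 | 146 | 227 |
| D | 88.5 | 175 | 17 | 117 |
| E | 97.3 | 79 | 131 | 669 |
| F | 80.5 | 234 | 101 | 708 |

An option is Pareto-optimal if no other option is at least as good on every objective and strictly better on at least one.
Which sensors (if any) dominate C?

E: accuracy 97.3≥96.0, cost 79≤160, power draw 131≤146, sample rate 669≥227 — dominates C.
Others (A, B, D, F) are each worse than C on at least one objective.

E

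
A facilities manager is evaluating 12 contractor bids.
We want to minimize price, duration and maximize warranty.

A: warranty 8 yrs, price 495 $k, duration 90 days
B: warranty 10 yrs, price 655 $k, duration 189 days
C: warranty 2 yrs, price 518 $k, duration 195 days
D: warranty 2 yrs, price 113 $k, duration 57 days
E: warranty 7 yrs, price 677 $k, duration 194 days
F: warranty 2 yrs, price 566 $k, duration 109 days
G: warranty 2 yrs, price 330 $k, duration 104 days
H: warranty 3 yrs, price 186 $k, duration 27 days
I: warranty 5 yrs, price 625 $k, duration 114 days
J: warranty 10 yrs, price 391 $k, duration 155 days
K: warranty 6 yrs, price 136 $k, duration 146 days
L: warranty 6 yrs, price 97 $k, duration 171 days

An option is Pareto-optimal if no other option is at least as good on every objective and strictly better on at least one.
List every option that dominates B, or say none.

J

J: warranty 10≥10, price 391≤655, duration 155≤189 — dominates B.
Others (A, C, D, E, F, G, H, I, K, L) are each worse than B on at least one objective.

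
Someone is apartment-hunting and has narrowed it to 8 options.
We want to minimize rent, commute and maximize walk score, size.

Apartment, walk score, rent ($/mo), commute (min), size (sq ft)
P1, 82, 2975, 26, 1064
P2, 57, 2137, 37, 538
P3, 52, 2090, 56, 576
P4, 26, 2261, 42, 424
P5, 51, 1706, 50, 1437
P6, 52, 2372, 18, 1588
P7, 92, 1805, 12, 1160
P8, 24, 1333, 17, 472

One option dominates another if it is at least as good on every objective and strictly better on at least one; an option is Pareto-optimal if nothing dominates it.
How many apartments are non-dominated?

4

P1: dominated by P7 (walk score 92≥82, rent 1805≤2975, commute 12≤26, size 1160≥1064).
P2: dominated by P7 (walk score 92≥57, rent 1805≤2137, commute 12≤37, size 1160≥538).
P3: dominated by P7 (walk score 92≥52, rent 1805≤2090, commute 12≤56, size 1160≥576).
P4: dominated by P2 (walk score 57≥26, rent 2137≤2261, commute 37≤42, size 538≥424).
P5: not dominated.
P6: not dominated (best size).
P7: not dominated (best walk score).
P8: not dominated (best rent).
Pareto-optimal: P5, P6, P7, P8 → 4.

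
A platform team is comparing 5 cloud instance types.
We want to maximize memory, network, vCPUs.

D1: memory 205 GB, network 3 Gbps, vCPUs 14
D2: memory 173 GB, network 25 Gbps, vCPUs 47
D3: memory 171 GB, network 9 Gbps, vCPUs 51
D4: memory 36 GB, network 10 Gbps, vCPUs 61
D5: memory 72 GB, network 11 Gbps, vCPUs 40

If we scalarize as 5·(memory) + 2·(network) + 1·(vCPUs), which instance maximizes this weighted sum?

D1

D1: 5·205 + 2·3 + 1·14 = 1045
D2: 5·173 + 2·25 + 1·47 = 962
D3: 5·171 + 2·9 + 1·51 = 924
D4: 5·36 + 2·10 + 1·61 = 261
D5: 5·72 + 2·11 + 1·40 = 422
Highest: D1 at 1045.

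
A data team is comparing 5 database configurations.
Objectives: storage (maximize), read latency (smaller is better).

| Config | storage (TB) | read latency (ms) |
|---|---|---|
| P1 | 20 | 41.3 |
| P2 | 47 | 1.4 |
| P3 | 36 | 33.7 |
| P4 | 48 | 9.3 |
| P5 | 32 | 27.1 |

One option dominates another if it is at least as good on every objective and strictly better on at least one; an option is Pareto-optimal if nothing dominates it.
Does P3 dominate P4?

P3 vs P4: P3 is worse on storage (36 vs 48), so it does not dominate P4.

No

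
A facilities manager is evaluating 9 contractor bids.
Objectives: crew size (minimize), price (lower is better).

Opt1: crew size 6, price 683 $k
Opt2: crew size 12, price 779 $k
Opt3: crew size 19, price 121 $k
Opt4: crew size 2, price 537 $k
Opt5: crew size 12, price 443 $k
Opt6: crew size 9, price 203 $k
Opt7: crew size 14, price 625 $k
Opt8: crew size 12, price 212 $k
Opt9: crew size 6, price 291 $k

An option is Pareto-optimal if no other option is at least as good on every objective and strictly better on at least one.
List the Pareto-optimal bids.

Opt1: dominated by Opt4 (crew size 2≤6, price 537≤683).
Opt2: dominated by Opt1 (crew size 6≤12, price 683≤779).
Opt3: not dominated (best price).
Opt4: not dominated (best crew size).
Opt5: dominated by Opt6 (crew size 9≤12, price 203≤443).
Opt6: not dominated.
Opt7: dominated by Opt4 (crew size 2≤14, price 537≤625).
Opt8: dominated by Opt6 (crew size 9≤12, price 203≤212).
Opt9: not dominated.

Opt3, Opt4, Opt6, Opt9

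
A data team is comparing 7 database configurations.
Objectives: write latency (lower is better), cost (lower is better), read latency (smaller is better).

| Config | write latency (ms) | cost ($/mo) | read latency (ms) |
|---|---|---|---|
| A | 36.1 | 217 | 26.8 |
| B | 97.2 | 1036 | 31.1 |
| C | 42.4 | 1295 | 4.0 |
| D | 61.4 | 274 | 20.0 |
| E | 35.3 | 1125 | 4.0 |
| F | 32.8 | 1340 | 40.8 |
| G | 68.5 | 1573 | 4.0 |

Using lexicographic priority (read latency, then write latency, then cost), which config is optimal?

E

First minimize read latency: best is 4.0, kept {C, E, G}.
Then minimize write latency: best is 35.3, kept {E}.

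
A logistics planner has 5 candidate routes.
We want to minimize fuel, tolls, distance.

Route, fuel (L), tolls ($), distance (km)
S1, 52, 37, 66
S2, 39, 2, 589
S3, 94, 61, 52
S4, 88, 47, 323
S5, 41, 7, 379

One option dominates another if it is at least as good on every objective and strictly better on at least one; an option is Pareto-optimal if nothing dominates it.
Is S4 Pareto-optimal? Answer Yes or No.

No

S1 vs S4: fuel 52≤88, tolls 37≤47, distance 66≤323 — S1 is at least as good on every objective and strictly better on at least one, so S1 dominates S4.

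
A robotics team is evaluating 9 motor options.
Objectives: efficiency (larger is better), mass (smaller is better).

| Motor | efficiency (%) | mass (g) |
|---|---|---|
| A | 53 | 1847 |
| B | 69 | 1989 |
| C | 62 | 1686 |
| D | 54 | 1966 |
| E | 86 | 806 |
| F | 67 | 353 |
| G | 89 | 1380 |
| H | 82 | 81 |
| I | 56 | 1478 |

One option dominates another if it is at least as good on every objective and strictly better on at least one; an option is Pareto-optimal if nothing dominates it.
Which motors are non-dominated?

E, G, H

A: dominated by C (efficiency 62≥53, mass 1686≤1847).
B: dominated by E (efficiency 86≥69, mass 806≤1989).
C: dominated by E (efficiency 86≥62, mass 806≤1686).
D: dominated by C (efficiency 62≥54, mass 1686≤1966).
E: not dominated.
F: dominated by H (efficiency 82≥67, mass 81≤353).
G: not dominated (best efficiency).
H: not dominated (best mass).
I: dominated by E (efficiency 86≥56, mass 806≤1478).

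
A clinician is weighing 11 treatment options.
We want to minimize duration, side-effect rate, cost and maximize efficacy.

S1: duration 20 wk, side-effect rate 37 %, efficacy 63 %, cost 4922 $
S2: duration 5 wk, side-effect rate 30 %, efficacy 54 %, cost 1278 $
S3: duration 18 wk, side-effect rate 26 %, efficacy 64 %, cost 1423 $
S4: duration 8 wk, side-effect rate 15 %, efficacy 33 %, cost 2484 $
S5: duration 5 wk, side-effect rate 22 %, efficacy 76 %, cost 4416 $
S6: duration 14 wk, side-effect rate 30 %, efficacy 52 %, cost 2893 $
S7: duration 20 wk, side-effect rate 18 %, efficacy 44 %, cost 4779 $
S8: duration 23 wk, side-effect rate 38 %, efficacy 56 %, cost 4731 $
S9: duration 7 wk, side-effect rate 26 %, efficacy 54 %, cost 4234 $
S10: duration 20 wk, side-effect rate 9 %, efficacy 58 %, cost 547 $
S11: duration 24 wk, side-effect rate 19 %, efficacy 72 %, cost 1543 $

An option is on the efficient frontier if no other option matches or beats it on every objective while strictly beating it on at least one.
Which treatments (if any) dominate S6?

S2

S2: duration 5≤14, side-effect rate 30≤30, efficacy 54≥52, cost 1278≤2893 — dominates S6.
Others (S1, S3, S4, S5, S7, S8, S9, S10, S11) are each worse than S6 on at least one objective.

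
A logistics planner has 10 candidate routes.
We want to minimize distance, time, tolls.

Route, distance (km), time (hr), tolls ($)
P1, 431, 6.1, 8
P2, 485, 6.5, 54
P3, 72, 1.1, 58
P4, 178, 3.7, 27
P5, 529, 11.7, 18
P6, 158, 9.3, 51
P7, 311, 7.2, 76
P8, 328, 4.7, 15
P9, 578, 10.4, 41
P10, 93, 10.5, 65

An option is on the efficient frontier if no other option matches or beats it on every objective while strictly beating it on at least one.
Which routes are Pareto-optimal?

P1, P3, P4, P6, P8

P1: not dominated (best tolls).
P2: dominated by P1 (distance 431≤485, time 6.1≤6.5, tolls 8≤54).
P3: not dominated (best distance).
P4: not dominated.
P5: dominated by P1 (distance 431≤529, time 6.1≤11.7, tolls 8≤18).
P6: not dominated.
P7: dominated by P3 (distance 72≤311, time 1.1≤7.2, tolls 58≤76).
P8: not dominated.
P9: dominated by P1 (distance 431≤578, time 6.1≤10.4, tolls 8≤41).
P10: dominated by P3 (distance 72≤93, time 1.1≤10.5, tolls 58≤65).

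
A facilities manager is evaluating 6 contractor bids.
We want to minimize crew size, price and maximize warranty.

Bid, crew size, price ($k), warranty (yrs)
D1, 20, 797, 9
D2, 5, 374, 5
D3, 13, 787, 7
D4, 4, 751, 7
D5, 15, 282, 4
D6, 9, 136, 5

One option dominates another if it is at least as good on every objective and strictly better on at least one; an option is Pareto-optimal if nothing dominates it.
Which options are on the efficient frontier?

D1, D2, D4, D6

D1: not dominated (best warranty).
D2: not dominated.
D3: dominated by D4 (crew size 4≤13, price 751≤787, warranty 7≥7).
D4: not dominated (best crew size).
D5: dominated by D6 (crew size 9≤15, price 136≤282, warranty 5≥4).
D6: not dominated (best price).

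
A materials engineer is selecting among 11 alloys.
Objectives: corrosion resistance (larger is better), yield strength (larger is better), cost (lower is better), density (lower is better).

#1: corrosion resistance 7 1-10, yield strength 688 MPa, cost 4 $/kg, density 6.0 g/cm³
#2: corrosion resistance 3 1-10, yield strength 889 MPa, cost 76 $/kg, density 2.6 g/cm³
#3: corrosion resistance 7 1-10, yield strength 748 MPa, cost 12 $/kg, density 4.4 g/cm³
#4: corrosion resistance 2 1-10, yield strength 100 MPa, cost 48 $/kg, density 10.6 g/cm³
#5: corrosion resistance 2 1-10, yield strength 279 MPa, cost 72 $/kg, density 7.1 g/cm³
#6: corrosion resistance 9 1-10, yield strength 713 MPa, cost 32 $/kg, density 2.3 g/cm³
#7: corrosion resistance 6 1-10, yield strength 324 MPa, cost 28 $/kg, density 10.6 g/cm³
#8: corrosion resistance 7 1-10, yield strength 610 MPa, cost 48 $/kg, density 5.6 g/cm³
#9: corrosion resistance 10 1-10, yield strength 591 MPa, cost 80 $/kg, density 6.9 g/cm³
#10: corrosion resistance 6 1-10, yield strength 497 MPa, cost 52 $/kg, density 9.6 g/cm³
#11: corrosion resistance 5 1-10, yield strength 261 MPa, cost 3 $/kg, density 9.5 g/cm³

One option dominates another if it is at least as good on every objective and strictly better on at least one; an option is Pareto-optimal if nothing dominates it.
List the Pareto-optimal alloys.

#1, #2, #3, #6, #9, #11

#1: not dominated.
#2: not dominated (best yield strength).
#3: not dominated.
#4: dominated by #1 (corrosion resistance 7≥2, yield strength 688≥100, cost 4≤48, density 6.0≤10.6).
#5: dominated by #1 (corrosion resistance 7≥2, yield strength 688≥279, cost 4≤72, density 6.0≤7.1).
#6: not dominated (best density).
#7: dominated by #1 (corrosion resistance 7≥6, yield strength 688≥324, cost 4≤28, density 6.0≤10.6).
#8: dominated by #3 (corrosion resistance 7≥7, yield strength 748≥610, cost 12≤48, density 4.4≤5.6).
#9: not dominated (best corrosion resistance).
#10: dominated by #1 (corrosion resistance 7≥6, yield strength 688≥497, cost 4≤52, density 6.0≤9.6).
#11: not dominated (best cost).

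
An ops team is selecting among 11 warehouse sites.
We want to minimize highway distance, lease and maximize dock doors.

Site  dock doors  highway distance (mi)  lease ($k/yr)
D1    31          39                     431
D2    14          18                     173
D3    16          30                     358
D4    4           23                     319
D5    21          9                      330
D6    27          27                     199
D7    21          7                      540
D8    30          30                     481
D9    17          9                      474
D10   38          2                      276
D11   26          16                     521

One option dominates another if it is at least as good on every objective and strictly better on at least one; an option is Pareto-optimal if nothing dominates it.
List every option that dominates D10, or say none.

D1: worse on dock doors (31 vs 38).
D2: worse on dock doors (14 vs 38).
D3: worse on dock doors (16 vs 38).
D4: worse on dock doors (4 vs 38).
D5: worse on dock doors (21 vs 38).
D6: worse on dock doors (27 vs 38).
D7: worse on dock doors (21 vs 38).
D8: worse on dock doors (30 vs 38).
D9: worse on dock doors (17 vs 38).
D11: worse on dock doors (26 vs 38).
No option dominates D10.

none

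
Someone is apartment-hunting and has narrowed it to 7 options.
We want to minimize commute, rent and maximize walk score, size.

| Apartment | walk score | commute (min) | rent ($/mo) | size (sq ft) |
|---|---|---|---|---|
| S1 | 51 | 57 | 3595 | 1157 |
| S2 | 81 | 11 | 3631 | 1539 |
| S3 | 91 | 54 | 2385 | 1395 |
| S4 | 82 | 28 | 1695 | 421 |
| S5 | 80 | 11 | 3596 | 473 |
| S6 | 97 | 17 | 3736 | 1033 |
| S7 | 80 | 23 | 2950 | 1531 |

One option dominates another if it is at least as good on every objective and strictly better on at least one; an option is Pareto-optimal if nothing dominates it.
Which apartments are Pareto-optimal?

S2, S3, S4, S5, S6, S7

S1: dominated by S3 (walk score 91≥51, commute 54≤57, rent 2385≤3595, size 1395≥1157).
S2: not dominated (best size).
S3: not dominated.
S4: not dominated (best rent).
S5: not dominated.
S6: not dominated (best walk score).
S7: not dominated.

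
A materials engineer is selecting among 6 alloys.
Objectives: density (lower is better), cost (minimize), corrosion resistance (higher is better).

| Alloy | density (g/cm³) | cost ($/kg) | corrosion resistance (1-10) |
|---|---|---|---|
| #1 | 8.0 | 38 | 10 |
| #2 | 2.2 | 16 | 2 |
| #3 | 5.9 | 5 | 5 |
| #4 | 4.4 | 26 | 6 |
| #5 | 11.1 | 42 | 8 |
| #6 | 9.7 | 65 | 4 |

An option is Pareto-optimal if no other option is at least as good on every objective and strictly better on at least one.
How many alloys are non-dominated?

#1: not dominated (best corrosion resistance).
#2: not dominated (best density).
#3: not dominated (best cost).
#4: not dominated.
#5: dominated by #1 (density 8.0≤11.1, cost 38≤42, corrosion resistance 10≥8).
#6: dominated by #1 (density 8.0≤9.7, cost 38≤65, corrosion resistance 10≥4).
Pareto-optimal: #1, #2, #3, #4 → 4.

4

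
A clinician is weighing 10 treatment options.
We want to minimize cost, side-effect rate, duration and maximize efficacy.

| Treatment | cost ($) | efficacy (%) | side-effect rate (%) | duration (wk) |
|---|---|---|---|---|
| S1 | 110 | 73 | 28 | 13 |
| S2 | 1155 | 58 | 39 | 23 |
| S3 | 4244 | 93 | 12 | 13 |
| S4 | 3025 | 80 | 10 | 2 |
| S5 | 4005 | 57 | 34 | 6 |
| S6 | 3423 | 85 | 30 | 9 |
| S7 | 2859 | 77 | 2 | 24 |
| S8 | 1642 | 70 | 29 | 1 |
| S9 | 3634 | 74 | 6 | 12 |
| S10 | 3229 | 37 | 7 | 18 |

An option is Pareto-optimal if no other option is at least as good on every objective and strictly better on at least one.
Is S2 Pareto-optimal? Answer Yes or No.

No

S1 vs S2: cost 110≤1155, efficacy 73≥58, side-effect rate 28≤39, duration 13≤23 — S1 is at least as good on every objective and strictly better on at least one, so S1 dominates S2.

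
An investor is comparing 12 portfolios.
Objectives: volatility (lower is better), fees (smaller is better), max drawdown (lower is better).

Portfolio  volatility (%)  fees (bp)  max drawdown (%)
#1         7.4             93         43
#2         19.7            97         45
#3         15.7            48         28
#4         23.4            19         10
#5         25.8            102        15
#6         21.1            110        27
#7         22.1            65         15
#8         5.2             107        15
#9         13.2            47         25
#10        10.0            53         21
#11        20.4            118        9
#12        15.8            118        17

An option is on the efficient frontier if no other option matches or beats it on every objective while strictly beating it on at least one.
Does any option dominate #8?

No

#1: worse on volatility (7.4 vs 5.2).
#2: worse on volatility (19.7 vs 5.2).
#3: worse on volatility (15.7 vs 5.2).
#4: worse on volatility (23.4 vs 5.2).
#5: worse on volatility (25.8 vs 5.2).
#6: worse on volatility (21.1 vs 5.2).
#7: worse on volatility (22.1 vs 5.2).
#9: worse on volatility (13.2 vs 5.2).
#10: worse on volatility (10.0 vs 5.2).
#11: worse on volatility (20.4 vs 5.2).
#12: worse on volatility (15.8 vs 5.2).
No option is at least as good as #8 on every objective and strictly better on one.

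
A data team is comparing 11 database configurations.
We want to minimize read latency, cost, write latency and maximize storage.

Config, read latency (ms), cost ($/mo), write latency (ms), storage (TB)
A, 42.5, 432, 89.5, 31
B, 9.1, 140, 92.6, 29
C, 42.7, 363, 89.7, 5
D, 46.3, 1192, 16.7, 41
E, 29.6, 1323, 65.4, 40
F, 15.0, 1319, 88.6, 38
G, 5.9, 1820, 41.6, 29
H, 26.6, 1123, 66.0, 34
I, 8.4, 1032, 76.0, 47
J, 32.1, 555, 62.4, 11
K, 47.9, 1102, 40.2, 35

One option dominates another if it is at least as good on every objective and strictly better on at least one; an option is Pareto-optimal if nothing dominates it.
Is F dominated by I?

I vs F: read latency 8.4≤15.0, cost 1032≤1319, write latency 76.0≤88.6, storage 47≥38 — I is at least as good on every objective with at least one strict improvement.

Yes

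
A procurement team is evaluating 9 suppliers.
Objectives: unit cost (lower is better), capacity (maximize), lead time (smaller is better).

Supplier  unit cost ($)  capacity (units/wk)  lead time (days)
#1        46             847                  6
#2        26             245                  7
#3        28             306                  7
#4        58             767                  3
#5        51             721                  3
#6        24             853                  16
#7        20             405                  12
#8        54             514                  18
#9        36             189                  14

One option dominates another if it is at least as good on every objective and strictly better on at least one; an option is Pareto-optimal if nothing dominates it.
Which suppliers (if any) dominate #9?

#2: unit cost 26≤36, capacity 245≥189, lead time 7≤14 — dominates #9.
#3: unit cost 28≤36, capacity 306≥189, lead time 7≤14 — dominates #9.
#7: unit cost 20≤36, capacity 405≥189, lead time 12≤14 — dominates #9.
Others (#1, #4, #5, #6, #8) are each worse than #9 on at least one objective.

#2, #3, #7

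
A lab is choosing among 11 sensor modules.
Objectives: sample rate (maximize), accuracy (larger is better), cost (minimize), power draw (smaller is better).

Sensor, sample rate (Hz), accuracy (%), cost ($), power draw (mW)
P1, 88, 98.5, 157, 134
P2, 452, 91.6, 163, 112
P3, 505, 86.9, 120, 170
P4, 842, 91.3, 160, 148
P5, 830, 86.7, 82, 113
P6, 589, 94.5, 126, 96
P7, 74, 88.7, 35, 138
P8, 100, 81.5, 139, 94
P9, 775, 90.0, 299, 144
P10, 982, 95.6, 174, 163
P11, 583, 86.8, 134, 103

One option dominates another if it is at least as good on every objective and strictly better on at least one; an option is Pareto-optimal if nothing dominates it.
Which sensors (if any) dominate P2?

P6

P6: sample rate 589≥452, accuracy 94.5≥91.6, cost 126≤163, power draw 96≤112 — dominates P2.
Others (P1, P3, P4, P5, P7, P8, P9, P10, P11) are each worse than P2 on at least one objective.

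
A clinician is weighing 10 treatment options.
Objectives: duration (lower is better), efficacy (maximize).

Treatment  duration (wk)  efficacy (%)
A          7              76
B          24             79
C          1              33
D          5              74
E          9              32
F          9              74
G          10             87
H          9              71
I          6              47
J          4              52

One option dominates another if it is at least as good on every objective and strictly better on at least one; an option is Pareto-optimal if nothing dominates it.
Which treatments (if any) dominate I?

D, J

D: duration 5≤6, efficacy 74≥47 — dominates I.
J: duration 4≤6, efficacy 52≥47 — dominates I.
Others (A, B, C, E, F, G, H) are each worse than I on at least one objective.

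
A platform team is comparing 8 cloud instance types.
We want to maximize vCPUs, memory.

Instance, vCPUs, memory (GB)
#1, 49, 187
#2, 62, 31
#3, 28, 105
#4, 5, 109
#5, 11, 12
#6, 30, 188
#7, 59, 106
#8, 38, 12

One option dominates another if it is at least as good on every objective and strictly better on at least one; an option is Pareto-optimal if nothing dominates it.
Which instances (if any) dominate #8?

#1: vCPUs 49≥38, memory 187≥12 — dominates #8.
#2: vCPUs 62≥38, memory 31≥12 — dominates #8.
#7: vCPUs 59≥38, memory 106≥12 — dominates #8.
Others (#3, #4, #5, #6) are each worse than #8 on at least one objective.

#1, #2, #7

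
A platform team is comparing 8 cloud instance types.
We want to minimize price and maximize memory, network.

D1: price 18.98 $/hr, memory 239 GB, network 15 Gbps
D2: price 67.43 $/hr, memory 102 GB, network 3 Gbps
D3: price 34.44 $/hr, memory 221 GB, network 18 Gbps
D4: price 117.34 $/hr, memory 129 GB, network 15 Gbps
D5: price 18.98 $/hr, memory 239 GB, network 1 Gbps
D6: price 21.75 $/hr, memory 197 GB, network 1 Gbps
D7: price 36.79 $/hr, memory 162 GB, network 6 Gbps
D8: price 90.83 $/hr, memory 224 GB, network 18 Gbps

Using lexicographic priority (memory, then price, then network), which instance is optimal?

D1

First maximize memory: best is 239, kept {D1, D5}.
Then minimize price: best is 18.98, kept {D1, D5}.
Then maximize network: best is 15, kept {D1}.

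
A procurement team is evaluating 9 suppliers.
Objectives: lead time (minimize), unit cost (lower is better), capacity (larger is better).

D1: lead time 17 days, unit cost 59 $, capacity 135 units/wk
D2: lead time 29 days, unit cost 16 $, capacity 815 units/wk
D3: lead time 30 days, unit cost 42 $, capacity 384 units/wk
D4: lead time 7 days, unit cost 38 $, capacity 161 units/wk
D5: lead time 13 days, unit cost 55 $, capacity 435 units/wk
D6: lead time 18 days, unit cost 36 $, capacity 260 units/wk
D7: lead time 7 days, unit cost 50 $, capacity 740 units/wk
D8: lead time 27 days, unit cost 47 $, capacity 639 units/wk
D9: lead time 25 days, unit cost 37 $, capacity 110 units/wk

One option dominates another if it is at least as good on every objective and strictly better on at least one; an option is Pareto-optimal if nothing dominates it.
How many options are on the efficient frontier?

D1: dominated by D4 (lead time 7≤17, unit cost 38≤59, capacity 161≥135).
D2: not dominated (best unit cost).
D3: dominated by D2 (lead time 29≤30, unit cost 16≤42, capacity 815≥384).
D4: not dominated.
D5: dominated by D7 (lead time 7≤13, unit cost 50≤55, capacity 740≥435).
D6: not dominated.
D7: not dominated.
D8: not dominated.
D9: dominated by D6 (lead time 18≤25, unit cost 36≤37, capacity 260≥110).
Pareto-optimal: D2, D4, D6, D7, D8 → 5.

5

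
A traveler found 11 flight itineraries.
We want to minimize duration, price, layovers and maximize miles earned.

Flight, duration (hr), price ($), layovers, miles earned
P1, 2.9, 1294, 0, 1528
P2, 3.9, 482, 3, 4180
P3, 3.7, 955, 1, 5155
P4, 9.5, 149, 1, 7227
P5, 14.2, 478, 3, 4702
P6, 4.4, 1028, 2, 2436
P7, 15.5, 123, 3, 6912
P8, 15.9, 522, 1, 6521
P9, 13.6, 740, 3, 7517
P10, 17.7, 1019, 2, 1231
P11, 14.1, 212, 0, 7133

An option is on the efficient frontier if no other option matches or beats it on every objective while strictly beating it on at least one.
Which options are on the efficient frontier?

P1, P2, P3, P4, P7, P9, P11

P1: not dominated (best duration).
P2: not dominated.
P3: not dominated.
P4: not dominated.
P5: dominated by P4 (duration 9.5≤14.2, price 149≤478, layovers 1≤3, miles earned 7227≥4702).
P6: dominated by P3 (duration 3.7≤4.4, price 955≤1028, layovers 1≤2, miles earned 5155≥2436).
P7: not dominated (best price).
P8: dominated by P4 (duration 9.5≤15.9, price 149≤522, layovers 1≤1, miles earned 7227≥6521).
P9: not dominated (best miles earned).
P10: dominated by P3 (duration 3.7≤17.7, price 955≤1019, layovers 1≤2, miles earned 5155≥1231).
P11: not dominated.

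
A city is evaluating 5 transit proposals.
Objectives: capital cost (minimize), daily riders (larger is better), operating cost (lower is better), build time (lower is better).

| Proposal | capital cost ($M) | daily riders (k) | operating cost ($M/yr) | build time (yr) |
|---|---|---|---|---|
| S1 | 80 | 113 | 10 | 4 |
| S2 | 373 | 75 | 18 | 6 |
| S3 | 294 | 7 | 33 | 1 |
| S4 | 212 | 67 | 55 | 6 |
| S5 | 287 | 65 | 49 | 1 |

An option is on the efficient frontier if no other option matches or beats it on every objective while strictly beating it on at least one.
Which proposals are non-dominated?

S1: not dominated (best capital cost).
S2: dominated by S1 (capital cost 80≤373, daily riders 113≥75, operating cost 10≤18, build time 4≤6).
S3: not dominated.
S4: dominated by S1 (capital cost 80≤212, daily riders 113≥67, operating cost 10≤55, build time 4≤6).
S5: not dominated.

S1, S3, S5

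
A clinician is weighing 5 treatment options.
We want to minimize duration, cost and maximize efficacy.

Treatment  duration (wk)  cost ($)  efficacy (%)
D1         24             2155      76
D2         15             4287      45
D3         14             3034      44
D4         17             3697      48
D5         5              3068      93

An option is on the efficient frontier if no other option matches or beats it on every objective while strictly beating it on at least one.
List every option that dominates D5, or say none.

D1: worse on duration (24 vs 5).
D2: worse on duration (15 vs 5).
D3: worse on duration (14 vs 5).
D4: worse on duration (17 vs 5).
No option dominates D5.

none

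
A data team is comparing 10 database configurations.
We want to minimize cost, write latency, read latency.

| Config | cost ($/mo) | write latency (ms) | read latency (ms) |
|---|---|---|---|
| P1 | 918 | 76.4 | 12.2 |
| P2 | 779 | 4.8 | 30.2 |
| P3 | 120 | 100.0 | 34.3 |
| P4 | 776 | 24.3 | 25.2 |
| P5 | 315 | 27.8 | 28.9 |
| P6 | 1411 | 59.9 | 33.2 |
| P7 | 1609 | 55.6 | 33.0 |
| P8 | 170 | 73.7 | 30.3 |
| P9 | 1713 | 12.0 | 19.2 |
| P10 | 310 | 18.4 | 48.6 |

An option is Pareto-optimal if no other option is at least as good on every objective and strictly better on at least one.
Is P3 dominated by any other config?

P1: worse on cost (918 vs 120).
P2: worse on cost (779 vs 120).
P4: worse on cost (776 vs 120).
P5: worse on cost (315 vs 120).
P6: worse on cost (1411 vs 120).
P7: worse on cost (1609 vs 120).
P8: worse on cost (170 vs 120).
P9: worse on cost (1713 vs 120).
P10: worse on cost (310 vs 120).
No option is at least as good as P3 on every objective and strictly better on one.

No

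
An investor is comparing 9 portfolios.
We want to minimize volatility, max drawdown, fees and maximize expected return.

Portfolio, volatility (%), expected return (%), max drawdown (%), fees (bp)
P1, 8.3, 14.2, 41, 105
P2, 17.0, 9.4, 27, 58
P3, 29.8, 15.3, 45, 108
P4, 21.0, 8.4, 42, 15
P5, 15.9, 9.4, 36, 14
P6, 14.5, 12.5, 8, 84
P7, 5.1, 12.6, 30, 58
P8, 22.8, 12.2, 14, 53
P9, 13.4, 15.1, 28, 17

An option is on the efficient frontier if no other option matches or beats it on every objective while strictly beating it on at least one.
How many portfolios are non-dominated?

8

P1: not dominated.
P2: not dominated.
P3: not dominated (best expected return).
P4: dominated by P5 (volatility 15.9≤21.0, expected return 9.4≥8.4, max drawdown 36≤42, fees 14≤15).
P5: not dominated (best fees).
P6: not dominated (best max drawdown).
P7: not dominated (best volatility).
P8: not dominated.
P9: not dominated.
Pareto-optimal: P1, P2, P3, P5, P6, P7, P8, P9 → 8.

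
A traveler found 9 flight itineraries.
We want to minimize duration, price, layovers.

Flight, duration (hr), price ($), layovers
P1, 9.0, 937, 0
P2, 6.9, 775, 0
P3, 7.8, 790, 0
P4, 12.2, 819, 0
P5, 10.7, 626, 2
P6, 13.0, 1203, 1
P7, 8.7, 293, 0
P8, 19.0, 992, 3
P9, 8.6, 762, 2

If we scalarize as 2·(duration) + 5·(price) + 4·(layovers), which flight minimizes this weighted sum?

P1: 2·9.0 + 5·937 + 4·0 = 4703.0
P2: 2·6.9 + 5·775 + 4·0 = 3888.8
P3: 2·7.8 + 5·790 + 4·0 = 3965.6
P4: 2·12.2 + 5·819 + 4·0 = 4119.4
P5: 2·10.7 + 5·626 + 4·2 = 3159.4
P6: 2·13.0 + 5·1203 + 4·1 = 6045.0
P7: 2·8.7 + 5·293 + 4·0 = 1482.4
P8: 2·19.0 + 5·992 + 4·3 = 5010.0
P9: 2·8.6 + 5·762 + 4·2 = 3835.2
Lowest: P7 at 1482.4.

P7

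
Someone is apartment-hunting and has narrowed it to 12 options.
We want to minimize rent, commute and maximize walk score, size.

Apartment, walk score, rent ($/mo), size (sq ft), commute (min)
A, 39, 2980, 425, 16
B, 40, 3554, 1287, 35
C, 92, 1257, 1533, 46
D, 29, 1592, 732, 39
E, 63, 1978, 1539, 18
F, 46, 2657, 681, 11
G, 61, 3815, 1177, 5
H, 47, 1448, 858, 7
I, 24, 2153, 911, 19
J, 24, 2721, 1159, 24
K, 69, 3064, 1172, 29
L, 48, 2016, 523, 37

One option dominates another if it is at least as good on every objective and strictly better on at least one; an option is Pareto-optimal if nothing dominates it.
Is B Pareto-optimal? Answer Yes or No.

No

E vs B: walk score 63≥40, rent 1978≤3554, size 1539≥1287, commute 18≤35 — E is at least as good on every objective and strictly better on at least one, so E dominates B.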